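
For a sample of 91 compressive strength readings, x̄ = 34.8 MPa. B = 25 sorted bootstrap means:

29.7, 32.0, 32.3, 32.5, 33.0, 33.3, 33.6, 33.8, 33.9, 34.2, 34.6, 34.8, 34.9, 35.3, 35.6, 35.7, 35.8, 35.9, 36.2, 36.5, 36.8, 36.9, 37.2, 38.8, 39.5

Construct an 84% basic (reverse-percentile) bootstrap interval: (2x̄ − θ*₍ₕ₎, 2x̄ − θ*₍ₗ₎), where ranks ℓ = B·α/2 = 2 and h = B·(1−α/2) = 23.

(32.4, 37.6)

Percentile endpoints at ranks 2 and 23: θ*₍2₎ = 32.0, θ*₍23₎ = 37.2.
Basic interval reflects these around x̄:
  lower = 2 × 34.8 − 37.2 = 32.4
  upper = 2 × 34.8 − 32.0 = 37.6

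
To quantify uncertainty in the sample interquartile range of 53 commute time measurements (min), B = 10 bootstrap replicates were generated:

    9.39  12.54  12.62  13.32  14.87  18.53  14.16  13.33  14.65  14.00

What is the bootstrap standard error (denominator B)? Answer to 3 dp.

Bootstrap SE is the standard deviation of the 10 replicate interquartile ranges.
Mean of replicates: (9.39 + 12.54 + 12.62 + 13.32 + 14.87 + 18.53 + 14.16 + 13.33 + 14.65 + 14.00) / 10 = 137.4100 / 10 = 13.7410
Sum of squared deviations: (−4.3510)² + (−1.2010)² + (−1.1210)² + (−0.4210)² + (+1.1290)² + (+4.7890)² + (+0.4190)² + (−0.4110)² + (+0.9090)² + (+0.2590)² = 47.2545
Variance = 47.2545 / 10 = 4.7254
SE* = √4.7254

SE* = 2.174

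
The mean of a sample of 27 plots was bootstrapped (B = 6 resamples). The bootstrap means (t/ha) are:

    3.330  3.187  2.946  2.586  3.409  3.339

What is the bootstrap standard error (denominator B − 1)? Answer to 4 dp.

Bootstrap SE is the standard deviation of the 6 replicate means.
Mean of replicates: (3.330 + 3.187 + 2.946 + 2.586 + 3.409 + 3.339) / 6 = 18.79700 / 6 = 3.13283
Sum of squared deviations: (+0.19717)² + (+0.05417)² + (−0.18683)² + (−0.54683)² + (+0.27617)² + (+0.20617)² = 0.49451
Variance = 0.49451 / 5 = 0.09890
SE* = √0.09890

SE* = 0.3145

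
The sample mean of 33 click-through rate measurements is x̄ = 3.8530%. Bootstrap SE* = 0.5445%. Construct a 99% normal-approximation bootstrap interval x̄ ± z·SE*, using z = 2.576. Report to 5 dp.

Margin = 2.576 × 0.5445 = 1.402632
Interval: 3.8530 ± 1.402632

(2.45037, 5.25563)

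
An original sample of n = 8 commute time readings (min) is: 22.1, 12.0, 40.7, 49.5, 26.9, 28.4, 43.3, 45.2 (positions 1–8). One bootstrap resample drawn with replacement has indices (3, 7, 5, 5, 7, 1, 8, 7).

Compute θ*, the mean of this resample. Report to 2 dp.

θ* = 36.46

Resample values: 40.7, 43.3, 26.9, 26.9, 43.3, 22.1, 45.2, 43.3.
Mean = (40.7 + 43.3 + 26.9 + 26.9 + 43.3 + 22.1 + 45.2 + 43.3) / 8 = 291.70 / 8 = 36.46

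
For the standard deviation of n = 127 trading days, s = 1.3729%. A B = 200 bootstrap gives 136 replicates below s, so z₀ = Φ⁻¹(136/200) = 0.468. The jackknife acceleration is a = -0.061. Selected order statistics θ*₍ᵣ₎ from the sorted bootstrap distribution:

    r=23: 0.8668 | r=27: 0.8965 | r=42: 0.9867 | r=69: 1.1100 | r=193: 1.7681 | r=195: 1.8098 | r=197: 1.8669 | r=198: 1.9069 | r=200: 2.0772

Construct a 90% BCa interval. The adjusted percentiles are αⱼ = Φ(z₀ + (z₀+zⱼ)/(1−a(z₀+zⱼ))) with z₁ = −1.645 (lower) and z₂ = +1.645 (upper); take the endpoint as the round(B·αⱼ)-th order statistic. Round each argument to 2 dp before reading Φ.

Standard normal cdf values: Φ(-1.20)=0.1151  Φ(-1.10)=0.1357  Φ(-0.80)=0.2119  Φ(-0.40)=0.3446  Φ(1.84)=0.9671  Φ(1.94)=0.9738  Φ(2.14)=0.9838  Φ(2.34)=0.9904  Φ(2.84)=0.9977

Lower: z₀ + z₁ = 0.468 + (-1.645) = -1.177; 1 − a(z₀+z₁) = 1 − (-0.061)(-1.177) = 0.9282; argument = 0.468 + (-1.177)/0.9282 = -0.8000 → -0.80.
α₁ = Φ(-0.80) = 0.2119; rank = round(200 × 0.2119) = 42; θ*₍42₎ = 0.9867.
Upper: z₀ + z₂ = 2.113; 1 − a(z₀+z₂) = 1.1289; argument = 2.3397 → 2.34; α₂ = 0.9904; rank = 198; θ*₍198₎ = 1.9069.

(0.9867, 1.9069)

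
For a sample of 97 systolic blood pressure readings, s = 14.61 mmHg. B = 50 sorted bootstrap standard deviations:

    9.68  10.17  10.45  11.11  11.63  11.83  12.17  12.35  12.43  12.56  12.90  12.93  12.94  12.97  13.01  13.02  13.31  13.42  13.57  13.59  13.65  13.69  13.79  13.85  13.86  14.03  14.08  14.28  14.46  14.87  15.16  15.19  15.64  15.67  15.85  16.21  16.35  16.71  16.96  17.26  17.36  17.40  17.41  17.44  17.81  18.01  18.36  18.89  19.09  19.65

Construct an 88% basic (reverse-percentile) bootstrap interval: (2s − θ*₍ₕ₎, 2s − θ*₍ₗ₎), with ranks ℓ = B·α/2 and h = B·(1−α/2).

(10.86, 18.77)

Percentile endpoints at ranks 3 and 47: θ*₍3₎ = 10.45, θ*₍47₎ = 18.36.
Basic interval reflects these around s:
  lower = 2 × 14.61 − 18.36 = 10.86
  upper = 2 × 14.61 − 10.45 = 18.77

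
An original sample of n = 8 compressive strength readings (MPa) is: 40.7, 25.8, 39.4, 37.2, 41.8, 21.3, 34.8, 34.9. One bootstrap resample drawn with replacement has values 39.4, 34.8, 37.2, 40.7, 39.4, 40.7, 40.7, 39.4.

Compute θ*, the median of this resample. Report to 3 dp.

θ* = 39.400

Sorted: 34.8, 37.2, 39.4, 39.4, 39.4, 40.7, 40.7, 40.7
Median = average of the two middle values = 39.400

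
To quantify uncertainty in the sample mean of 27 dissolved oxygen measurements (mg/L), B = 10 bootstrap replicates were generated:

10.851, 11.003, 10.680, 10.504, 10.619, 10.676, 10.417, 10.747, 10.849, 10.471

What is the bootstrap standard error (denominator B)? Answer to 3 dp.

SE* = 0.177

Bootstrap SE is the standard deviation of the 10 replicate means.
Mean of replicates: (10.851 + 11.003 + 10.680 + 10.504 + 10.619 + 10.676 + 10.417 + 10.747 + 10.849 + 10.471) / 10 = 106.8170 / 10 = 10.6817
Sum of squared deviations: (+0.1693)² + (+0.3213)² + (−0.0017)² + (−0.1777)² + (−0.0627)² + (−0.0057)² + (−0.2647)² + (+0.0653)² + (+0.1673)² + (−0.2107)² = 0.3142
Variance = 0.3142 / 10 = 0.0314
SE* = √0.0314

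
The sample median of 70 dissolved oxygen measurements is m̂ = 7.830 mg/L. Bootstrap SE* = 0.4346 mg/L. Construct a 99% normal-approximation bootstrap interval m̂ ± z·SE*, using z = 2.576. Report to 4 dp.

Margin = 2.576 × 0.4346 = 1.11953
Interval: 7.830 ± 1.11953

(6.7105, 8.9495)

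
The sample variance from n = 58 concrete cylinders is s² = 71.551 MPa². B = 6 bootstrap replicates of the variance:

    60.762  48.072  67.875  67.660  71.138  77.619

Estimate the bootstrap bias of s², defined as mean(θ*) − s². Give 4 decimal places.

mean(θ*) = (60.762 + 48.072 + 67.875 + 67.660 + 71.138 + 77.619) / 6 = 65.52100
bias = 65.52100 − 71.551

bias = −6.0300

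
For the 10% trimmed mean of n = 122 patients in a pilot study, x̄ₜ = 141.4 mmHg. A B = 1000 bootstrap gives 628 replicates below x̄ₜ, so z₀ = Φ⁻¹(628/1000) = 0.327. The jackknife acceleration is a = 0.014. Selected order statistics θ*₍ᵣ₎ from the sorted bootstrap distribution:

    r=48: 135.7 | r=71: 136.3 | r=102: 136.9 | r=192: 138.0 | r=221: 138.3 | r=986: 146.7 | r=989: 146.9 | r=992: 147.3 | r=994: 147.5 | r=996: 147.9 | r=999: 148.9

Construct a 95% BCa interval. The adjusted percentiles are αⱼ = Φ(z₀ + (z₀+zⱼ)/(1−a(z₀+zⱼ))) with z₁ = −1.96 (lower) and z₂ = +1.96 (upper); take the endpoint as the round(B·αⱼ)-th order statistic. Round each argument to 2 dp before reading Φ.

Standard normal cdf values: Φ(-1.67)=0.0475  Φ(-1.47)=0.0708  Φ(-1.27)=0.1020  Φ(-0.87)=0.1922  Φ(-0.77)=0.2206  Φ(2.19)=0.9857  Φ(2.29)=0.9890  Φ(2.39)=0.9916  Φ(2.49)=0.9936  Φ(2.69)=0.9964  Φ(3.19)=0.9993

(136.9, 147.9)

Lower: z₀ + z₁ = 0.327 + (-1.960) = -1.633; 1 − a(z₀+z₁) = 1 − (0.014)(-1.633) = 1.0229; argument = 0.327 + (-1.633)/1.0229 = -1.2695 → -1.27.
α₁ = Φ(-1.27) = 0.1020; rank = round(1000 × 0.1020) = 102; θ*₍102₎ = 136.9.
Upper: z₀ + z₂ = 2.287; 1 − a(z₀+z₂) = 0.9680; argument = 2.6896 → 2.69; α₂ = 0.9964; rank = 996; θ*₍996₎ = 147.9.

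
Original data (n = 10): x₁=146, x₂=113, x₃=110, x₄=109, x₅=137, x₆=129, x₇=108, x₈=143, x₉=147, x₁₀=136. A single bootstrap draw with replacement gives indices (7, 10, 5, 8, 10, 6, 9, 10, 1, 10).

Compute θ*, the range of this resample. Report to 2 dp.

θ* = 39.00

Resample values: 108, 136, 137, 143, 136, 129, 147, 136, 146, 136.
Range = 147 − 108 = 39.00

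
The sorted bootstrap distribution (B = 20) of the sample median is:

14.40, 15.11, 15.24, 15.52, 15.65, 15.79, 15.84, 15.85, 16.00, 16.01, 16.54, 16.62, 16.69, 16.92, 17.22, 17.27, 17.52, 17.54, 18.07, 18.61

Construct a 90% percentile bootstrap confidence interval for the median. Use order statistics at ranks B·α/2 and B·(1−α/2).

(14.40, 18.07)

α = 0.10; lower rank = 20 × 0.050 = 1; upper rank = 20 × 0.950 = 19.
The 1st smallest replicate is 14.40; the 19th is 18.07.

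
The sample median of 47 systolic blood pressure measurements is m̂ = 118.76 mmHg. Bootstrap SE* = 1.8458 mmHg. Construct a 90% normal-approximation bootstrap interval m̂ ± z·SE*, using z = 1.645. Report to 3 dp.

(115.724, 121.796)

Margin = 1.645 × 1.8458 = 3.0363
Interval: 118.76 ± 3.0363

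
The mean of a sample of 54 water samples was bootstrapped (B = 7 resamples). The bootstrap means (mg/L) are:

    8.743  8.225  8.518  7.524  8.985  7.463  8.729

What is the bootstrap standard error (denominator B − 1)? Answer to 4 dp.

Bootstrap SE is the standard deviation of the 7 replicate means.
Mean of replicates: (8.743 + 8.225 + 8.518 + 7.524 + 8.985 + 7.463 + 8.729) / 7 = 58.18700 / 7 = 8.31243
Sum of squared deviations: (+0.43057)² + (−0.08743)² + (+0.20557)² + (−0.78843)² + (+0.67257)² + (−0.84943)² + (+0.41657)² = 2.20433
Variance = 2.20433 / 6 = 0.36739
SE* = √0.36739

SE* = 0.6061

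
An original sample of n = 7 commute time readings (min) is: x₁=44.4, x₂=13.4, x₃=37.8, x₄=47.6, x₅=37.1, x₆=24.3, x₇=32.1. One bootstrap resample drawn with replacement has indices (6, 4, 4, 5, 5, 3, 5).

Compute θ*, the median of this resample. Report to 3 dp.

Resample values: 24.3, 47.6, 47.6, 37.1, 37.1, 37.8, 37.1.
Sorted: 24.3, 37.1, 37.1, 37.1, 37.8, 47.6, 47.6
Median = middle value = 37.100

θ* = 37.100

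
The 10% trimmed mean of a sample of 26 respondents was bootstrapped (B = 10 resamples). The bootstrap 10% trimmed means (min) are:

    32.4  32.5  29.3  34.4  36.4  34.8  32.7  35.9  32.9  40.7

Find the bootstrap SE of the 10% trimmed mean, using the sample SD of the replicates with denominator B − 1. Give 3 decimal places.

Bootstrap SE is the standard deviation of the 10 replicate 10% trimmed means.
Mean of replicates: (32.4 + 32.5 + 29.3 + 34.4 + 36.4 + 34.8 + 32.7 + 35.9 + 32.9 + 40.7) / 10 = 342.0000 / 10 = 34.2000
Sum of squared deviations: (−1.8000)² + (−1.7000)² + (−4.9000)² + (+0.2000)² + (+2.2000)² + (+0.6000)² + (−1.5000)² + (+1.7000)² + (−1.3000)² + (+6.5000)² = 84.4600
Variance = 84.4600 / 9 = 9.3844
SE* = √9.3844

SE* = 3.063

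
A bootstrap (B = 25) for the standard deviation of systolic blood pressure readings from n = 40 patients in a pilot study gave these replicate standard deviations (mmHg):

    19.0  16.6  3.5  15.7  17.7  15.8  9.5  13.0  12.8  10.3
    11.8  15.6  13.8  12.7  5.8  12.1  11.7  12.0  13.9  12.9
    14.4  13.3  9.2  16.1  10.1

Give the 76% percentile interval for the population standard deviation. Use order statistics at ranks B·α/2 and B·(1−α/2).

(9.2, 16.1)

Sorted replicates: 3.5, 5.8, 9.2, 9.5, 10.1, 10.3, 11.7, 11.8, 12.0, 12.1, 12.7, 12.8, 12.9, 13.0, 13.3, 13.8, 13.9, 14.4, 15.6, 15.7, 15.8, 16.1, 16.6, 17.7, 19.0
α = 0.24; lower rank = 25 × 0.120 = 3; upper rank = 25 × 0.880 = 22.
The 3rd smallest replicate is 9.2; the 22nd is 16.1.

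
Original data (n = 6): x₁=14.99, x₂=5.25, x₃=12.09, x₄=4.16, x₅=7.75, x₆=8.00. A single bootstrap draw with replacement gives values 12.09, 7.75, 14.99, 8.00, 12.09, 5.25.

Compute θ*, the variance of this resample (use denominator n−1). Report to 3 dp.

θ* = 13.051

Mean = 10.0283; sum of squared deviations = 65.2565
s² = 65.2565 / 5 = 13.0513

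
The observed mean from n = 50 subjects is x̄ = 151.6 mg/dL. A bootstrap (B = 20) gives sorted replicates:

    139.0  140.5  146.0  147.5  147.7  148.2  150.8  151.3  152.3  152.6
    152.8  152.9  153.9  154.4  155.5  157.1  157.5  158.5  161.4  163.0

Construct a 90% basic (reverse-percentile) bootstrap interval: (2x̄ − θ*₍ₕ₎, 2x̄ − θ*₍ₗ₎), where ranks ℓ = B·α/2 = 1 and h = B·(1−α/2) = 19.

Percentile endpoints at ranks 1 and 19: θ*₍1₎ = 139.0, θ*₍19₎ = 161.4.
Basic interval reflects these around x̄:
  lower = 2 × 151.6 − 161.4 = 141.8
  upper = 2 × 151.6 − 139.0 = 164.2

(141.8, 164.2)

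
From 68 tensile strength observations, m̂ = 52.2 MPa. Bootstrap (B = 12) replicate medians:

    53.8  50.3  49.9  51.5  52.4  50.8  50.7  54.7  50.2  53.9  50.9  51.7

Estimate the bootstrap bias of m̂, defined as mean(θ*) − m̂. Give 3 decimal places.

bias = −0.467

mean(θ*) = (53.8 + 50.3 + 49.9 + 51.5 + 52.4 + 50.8 + 50.7 + 54.7 + 50.2 + 53.9 + 50.9 + 51.7) / 12 = 51.7333
bias = 51.7333 − 52.2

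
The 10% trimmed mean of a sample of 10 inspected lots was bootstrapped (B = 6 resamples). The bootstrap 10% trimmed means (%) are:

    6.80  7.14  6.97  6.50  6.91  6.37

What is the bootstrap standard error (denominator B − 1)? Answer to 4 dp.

Bootstrap SE is the standard deviation of the 6 replicate 10% trimmed means.
Mean of replicates: (6.80 + 7.14 + 6.97 + 6.50 + 6.91 + 6.37) / 6 = 40.69000 / 6 = 6.78167
Sum of squared deviations: (+0.01833)² + (+0.35833)² + (+0.18833)² + (−0.28167)² + (+0.12833)² + (−0.41167)² = 0.42948
Variance = 0.42948 / 5 = 0.08590
SE* = √0.08590

SE* = 0.2931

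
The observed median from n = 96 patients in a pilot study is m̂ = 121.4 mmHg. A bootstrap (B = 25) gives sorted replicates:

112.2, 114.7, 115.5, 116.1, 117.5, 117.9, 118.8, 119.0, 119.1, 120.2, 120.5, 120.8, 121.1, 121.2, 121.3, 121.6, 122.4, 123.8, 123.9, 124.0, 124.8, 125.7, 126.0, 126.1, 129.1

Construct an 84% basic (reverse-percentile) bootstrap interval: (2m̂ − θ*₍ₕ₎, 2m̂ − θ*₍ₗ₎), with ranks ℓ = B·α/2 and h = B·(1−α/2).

(116.8, 128.1)

Percentile endpoints at ranks 2 and 23: θ*₍2₎ = 114.7, θ*₍23₎ = 126.0.
Basic interval reflects these around m̂:
  lower = 2 × 121.4 − 126.0 = 116.8
  upper = 2 × 121.4 − 114.7 = 128.1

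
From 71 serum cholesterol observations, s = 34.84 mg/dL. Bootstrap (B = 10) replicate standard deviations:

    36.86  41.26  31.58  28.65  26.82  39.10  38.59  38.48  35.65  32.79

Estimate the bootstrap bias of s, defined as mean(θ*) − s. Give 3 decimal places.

bias = +0.138

mean(θ*) = (36.86 + 41.26 + 31.58 + 28.65 + 26.82 + 39.10 + 38.59 + 38.48 + 35.65 + 32.79) / 10 = 34.9780
bias = 34.9780 − 34.84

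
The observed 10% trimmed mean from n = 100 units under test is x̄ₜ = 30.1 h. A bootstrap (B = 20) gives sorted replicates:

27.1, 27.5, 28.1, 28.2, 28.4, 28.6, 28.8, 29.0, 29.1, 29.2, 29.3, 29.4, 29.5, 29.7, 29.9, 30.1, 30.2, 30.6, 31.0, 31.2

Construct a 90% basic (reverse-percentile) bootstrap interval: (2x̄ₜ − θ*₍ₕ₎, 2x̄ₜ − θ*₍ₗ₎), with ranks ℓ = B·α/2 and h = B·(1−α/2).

(29.2, 33.1)

Percentile endpoints at ranks 1 and 19: θ*₍1₎ = 27.1, θ*₍19₎ = 31.0.
Basic interval reflects these around x̄ₜ:
  lower = 2 × 30.1 − 31.0 = 29.2
  upper = 2 × 30.1 − 27.1 = 33.1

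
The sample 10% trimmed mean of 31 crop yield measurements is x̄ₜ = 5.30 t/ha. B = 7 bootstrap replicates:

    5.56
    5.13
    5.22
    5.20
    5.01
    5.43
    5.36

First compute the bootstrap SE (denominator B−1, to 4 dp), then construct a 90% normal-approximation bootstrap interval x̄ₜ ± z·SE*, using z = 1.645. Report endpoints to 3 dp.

(4.991, 5.609)

Mean of replicates = 5.2729; sum of squared deviations = 0.2123; SE* = √(0.2123/6) = 0.1881
Margin = 1.645 × 0.1881 = 0.3094
Interval: 5.30 ± 0.3094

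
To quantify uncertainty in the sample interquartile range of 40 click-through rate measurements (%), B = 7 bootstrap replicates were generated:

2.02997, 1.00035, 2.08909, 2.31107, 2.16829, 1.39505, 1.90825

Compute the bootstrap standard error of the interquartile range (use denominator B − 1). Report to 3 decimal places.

SE* = 0.472

Bootstrap SE is the standard deviation of the 7 replicate interquartile ranges.
Mean of replicates: (2.02997 + 1.00035 + 2.08909 + 2.31107 + 2.16829 + 1.39505 + 1.90825) / 7 = 12.902070 / 7 = 1.843153
Sum of squared deviations: (+0.186817)² + (−0.842803)² + (+0.245937)² + (+0.467917)² + (+0.325137)² + (−0.448103)² + (+0.065097)² = 1.335397
Variance = 1.335397 / 6 = 0.222566
SE* = √0.222566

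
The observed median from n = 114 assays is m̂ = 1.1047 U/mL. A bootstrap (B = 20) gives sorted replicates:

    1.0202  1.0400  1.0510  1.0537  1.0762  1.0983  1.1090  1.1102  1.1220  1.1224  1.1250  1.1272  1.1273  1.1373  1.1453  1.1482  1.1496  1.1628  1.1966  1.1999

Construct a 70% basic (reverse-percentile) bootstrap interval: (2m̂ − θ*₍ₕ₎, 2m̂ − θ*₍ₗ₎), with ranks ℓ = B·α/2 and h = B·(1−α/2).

Percentile endpoints at ranks 3 and 17: θ*₍3₎ = 1.0510, θ*₍17₎ = 1.1496.
Basic interval reflects these around m̂:
  lower = 2 × 1.1047 − 1.1496 = 1.0598
  upper = 2 × 1.1047 − 1.0510 = 1.1584

(1.0598, 1.1584)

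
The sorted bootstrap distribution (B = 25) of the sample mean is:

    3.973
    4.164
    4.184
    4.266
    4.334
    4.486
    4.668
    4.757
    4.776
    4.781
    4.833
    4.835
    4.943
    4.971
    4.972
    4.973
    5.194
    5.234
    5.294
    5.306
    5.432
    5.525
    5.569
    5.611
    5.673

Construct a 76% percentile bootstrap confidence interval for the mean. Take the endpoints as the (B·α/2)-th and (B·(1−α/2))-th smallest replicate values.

(4.184, 5.525)

α = 0.24; lower rank = 25 × 0.120 = 3; upper rank = 25 × 0.880 = 22.
The 3rd smallest replicate is 4.184; the 22nd is 5.525.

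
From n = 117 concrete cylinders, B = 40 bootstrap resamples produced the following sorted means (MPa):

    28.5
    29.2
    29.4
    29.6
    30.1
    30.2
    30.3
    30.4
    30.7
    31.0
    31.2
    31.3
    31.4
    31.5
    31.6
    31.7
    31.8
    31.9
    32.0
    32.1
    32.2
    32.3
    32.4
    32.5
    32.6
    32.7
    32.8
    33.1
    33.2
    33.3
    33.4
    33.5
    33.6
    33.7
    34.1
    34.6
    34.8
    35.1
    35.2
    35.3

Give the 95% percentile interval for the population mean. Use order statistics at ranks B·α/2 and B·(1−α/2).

(28.5, 35.2)

α = 0.05; lower rank = 40 × 0.025 = 1; upper rank = 40 × 0.975 = 39.
The 1st smallest replicate is 28.5; the 39th is 35.2.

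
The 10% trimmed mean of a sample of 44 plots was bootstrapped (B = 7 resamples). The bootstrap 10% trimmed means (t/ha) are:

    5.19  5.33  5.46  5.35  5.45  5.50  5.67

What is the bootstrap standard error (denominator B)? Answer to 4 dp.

SE* = 0.1400

Bootstrap SE is the standard deviation of the 7 replicate 10% trimmed means.
Mean of replicates: (5.19 + 5.33 + 5.46 + 5.35 + 5.45 + 5.50 + 5.67) / 7 = 37.95000 / 7 = 5.42143
Sum of squared deviations: (−0.23143)² + (−0.09143)² + (+0.03857)² + (−0.07143)² + (+0.02857)² + (+0.07857)² + (+0.24857)² = 0.13729
Variance = 0.13729 / 7 = 0.01961
SE* = √0.01961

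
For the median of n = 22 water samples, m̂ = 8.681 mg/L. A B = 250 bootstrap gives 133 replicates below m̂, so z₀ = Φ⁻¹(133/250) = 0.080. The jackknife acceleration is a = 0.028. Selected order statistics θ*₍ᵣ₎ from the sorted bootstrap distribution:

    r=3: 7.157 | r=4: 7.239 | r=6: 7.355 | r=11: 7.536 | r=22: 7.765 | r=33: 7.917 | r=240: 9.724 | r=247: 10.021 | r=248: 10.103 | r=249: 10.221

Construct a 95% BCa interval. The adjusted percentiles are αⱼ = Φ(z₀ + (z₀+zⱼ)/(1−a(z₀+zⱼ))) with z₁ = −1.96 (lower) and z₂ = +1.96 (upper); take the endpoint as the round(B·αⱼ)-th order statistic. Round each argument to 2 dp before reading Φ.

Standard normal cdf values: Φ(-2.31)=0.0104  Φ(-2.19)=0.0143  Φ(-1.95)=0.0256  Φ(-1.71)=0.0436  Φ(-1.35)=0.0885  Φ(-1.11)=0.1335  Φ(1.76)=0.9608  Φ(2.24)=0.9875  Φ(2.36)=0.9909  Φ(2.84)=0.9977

(7.536, 10.021)

Lower: z₀ + z₁ = 0.080 + (-1.960) = -1.880; 1 − a(z₀+z₁) = 1 − (0.028)(-1.880) = 1.0526; argument = 0.080 + (-1.880)/1.0526 = -1.7060 → -1.71.
α₁ = Φ(-1.71) = 0.0436; rank = round(250 × 0.0436) = 11; θ*₍11₎ = 7.536.
Upper: z₀ + z₂ = 2.040; 1 − a(z₀+z₂) = 0.9429; argument = 2.2436 → 2.24; α₂ = 0.9875; rank = 247; θ*₍247₎ = 10.021.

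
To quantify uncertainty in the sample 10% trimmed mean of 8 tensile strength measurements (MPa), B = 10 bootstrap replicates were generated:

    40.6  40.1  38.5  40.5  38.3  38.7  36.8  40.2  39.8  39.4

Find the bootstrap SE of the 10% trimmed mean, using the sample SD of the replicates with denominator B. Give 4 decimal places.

SE* = 1.1441

Bootstrap SE is the standard deviation of the 10 replicate 10% trimmed means.
Mean of replicates: (40.6 + 40.1 + 38.5 + 40.5 + 38.3 + 38.7 + 36.8 + 40.2 + 39.8 + 39.4) / 10 = 392.90000 / 10 = 39.29000
Sum of squared deviations: (+1.31000)² + (+0.81000)² + (−0.79000)² + (+1.21000)² + (−0.99000)² + (−0.59000)² + (−2.49000)² + (+0.91000)² + (+0.51000)² + (+0.11000)² = 13.08900
Variance = 13.08900 / 10 = 1.30890
SE* = √1.30890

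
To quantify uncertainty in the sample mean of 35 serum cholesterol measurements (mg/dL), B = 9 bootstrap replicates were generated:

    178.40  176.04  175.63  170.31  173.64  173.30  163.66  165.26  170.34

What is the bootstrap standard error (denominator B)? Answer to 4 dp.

SE* = 4.6572

Bootstrap SE is the standard deviation of the 9 replicate means.
Mean of replicates: (178.40 + 176.04 + 175.63 + 170.31 + 173.64 + 173.30 + 163.66 + 165.26 + 170.34) / 9 = 1546.58000 / 9 = 171.84222
Sum of squared deviations: (+6.55778)² + (+4.19778)² + (+3.78778)² + (−1.53222)² + (+1.79778)² + (+1.45778)² + (−8.18222)² + (−6.58222)² + (−1.50222)² = 195.20896
Variance = 195.20896 / 9 = 21.68988
SE* = √21.68988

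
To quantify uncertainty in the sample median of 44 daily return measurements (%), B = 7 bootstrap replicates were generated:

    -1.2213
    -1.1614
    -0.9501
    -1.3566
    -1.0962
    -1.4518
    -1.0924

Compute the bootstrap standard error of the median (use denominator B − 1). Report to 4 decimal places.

SE* = 0.1703

Bootstrap SE is the standard deviation of the 7 replicate medians.
Mean of replicates: ((-1.2213) + (-1.1614) + (-0.9501) + (-1.3566) + (-1.0962) + (-1.4518) + (-1.0924)) / 7 = -8.32980 / 7 = -1.18997
Sum of squared deviations: (−0.03133)² + (+0.02857)² + (+0.23987)² + (−0.16663)² + (+0.09377)² + (−0.26183)² + (+0.09757)² = 0.17397
Variance = 0.17397 / 6 = 0.02899
SE* = √0.02899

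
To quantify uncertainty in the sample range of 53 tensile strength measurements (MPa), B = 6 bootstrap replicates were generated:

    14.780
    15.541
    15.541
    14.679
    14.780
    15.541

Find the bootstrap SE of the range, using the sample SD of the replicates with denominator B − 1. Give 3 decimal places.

SE* = 0.437

Bootstrap SE is the standard deviation of the 6 replicate ranges.
Mean of replicates: (14.780 + 15.541 + 15.541 + 14.679 + 14.780 + 15.541) / 6 = 90.8620 / 6 = 15.1437
Sum of squared deviations: (−0.3637)² + (+0.3973)² + (+0.3973)² + (−0.4647)² + (−0.3637)² + (+0.3973)² = 0.9540
Variance = 0.9540 / 5 = 0.1908
SE* = √0.1908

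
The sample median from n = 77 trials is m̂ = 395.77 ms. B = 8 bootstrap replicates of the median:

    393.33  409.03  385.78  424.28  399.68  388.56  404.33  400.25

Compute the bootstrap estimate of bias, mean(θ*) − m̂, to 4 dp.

bias = +4.8850

mean(θ*) = (393.33 + 409.03 + 385.78 + 424.28 + 399.68 + 388.56 + 404.33 + 400.25) / 8 = 400.65500
bias = 400.65500 − 395.77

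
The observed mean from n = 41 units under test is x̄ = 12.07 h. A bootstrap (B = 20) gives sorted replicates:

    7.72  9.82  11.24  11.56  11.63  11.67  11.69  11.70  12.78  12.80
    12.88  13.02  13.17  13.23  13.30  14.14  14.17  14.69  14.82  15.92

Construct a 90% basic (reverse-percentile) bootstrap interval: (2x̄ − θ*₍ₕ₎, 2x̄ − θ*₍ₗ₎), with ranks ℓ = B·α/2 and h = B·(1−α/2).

(9.32, 16.42)

Percentile endpoints at ranks 1 and 19: θ*₍1₎ = 7.72, θ*₍19₎ = 14.82.
Basic interval reflects these around x̄:
  lower = 2 × 12.07 − 14.82 = 9.32
  upper = 2 × 12.07 − 7.72 = 16.42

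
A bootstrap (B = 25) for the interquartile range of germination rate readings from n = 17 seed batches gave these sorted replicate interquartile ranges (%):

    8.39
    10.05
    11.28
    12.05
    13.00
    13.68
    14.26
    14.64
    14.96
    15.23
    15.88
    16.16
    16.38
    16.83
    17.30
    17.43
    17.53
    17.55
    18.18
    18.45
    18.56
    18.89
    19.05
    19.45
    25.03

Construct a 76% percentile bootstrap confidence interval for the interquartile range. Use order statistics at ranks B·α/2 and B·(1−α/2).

α = 0.24; lower rank = 25 × 0.120 = 3; upper rank = 25 × 0.880 = 22.
The 3rd smallest replicate is 11.28; the 22nd is 18.89.

(11.28, 18.89)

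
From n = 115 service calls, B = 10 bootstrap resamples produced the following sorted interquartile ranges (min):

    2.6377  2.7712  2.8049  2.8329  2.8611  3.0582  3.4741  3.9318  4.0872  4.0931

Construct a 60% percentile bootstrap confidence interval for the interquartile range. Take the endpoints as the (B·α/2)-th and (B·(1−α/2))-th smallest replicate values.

(2.7712, 3.9318)

α = 0.40; lower rank = 10 × 0.200 = 2; upper rank = 10 × 0.800 = 8.
The 2nd smallest replicate is 2.7712; the 8th is 3.9318.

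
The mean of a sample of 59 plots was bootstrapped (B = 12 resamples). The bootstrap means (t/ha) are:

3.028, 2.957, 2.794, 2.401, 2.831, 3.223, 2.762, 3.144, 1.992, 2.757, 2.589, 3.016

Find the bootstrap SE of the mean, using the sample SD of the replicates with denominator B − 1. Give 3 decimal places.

SE* = 0.341

Bootstrap SE is the standard deviation of the 12 replicate means.
Mean of replicates: (3.028 + 2.957 + 2.794 + 2.401 + 2.831 + 3.223 + 2.762 + 3.144 + 1.992 + 2.757 + 2.589 + 3.016) / 12 = 33.4940 / 12 = 2.7912
Sum of squared deviations: (+0.2368)² + (+0.1658)² + (+0.0028)² + (−0.3902)² + (+0.0398)² + (+0.4318)² + (−0.0292)² + (+0.3528)² + (−0.7992)² + (−0.0342)² + (−0.2022)² + (+0.2248)² = 1.2805
Variance = 1.2805 / 11 = 0.1164
SE* = √0.1164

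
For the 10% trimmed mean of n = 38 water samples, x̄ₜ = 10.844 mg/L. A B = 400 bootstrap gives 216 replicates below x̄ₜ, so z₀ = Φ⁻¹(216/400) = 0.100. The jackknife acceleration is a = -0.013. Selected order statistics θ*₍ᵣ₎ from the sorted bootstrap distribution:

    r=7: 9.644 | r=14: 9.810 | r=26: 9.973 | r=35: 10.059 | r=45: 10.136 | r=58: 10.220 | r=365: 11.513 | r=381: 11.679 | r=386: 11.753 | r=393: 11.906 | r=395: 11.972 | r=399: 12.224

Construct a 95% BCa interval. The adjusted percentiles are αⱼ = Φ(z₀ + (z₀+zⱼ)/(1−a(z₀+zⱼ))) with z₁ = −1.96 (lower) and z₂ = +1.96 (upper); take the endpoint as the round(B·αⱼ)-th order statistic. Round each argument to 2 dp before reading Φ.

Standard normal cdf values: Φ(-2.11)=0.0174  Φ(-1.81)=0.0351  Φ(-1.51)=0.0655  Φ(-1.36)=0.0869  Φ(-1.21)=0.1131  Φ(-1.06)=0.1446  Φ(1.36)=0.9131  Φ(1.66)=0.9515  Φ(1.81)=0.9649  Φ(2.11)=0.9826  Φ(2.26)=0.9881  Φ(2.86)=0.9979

Lower: z₀ + z₁ = 0.100 + (-1.960) = -1.860; 1 − a(z₀+z₁) = 1 − (-0.013)(-1.860) = 0.9758; argument = 0.100 + (-1.860)/0.9758 = -1.8061 → -1.81.
α₁ = Φ(-1.81) = 0.0351; rank = round(400 × 0.0351) = 14; θ*₍14₎ = 9.810.
Upper: z₀ + z₂ = 2.060; 1 − a(z₀+z₂) = 1.0268; argument = 2.1063 → 2.11; α₂ = 0.9826; rank = 393; θ*₍393₎ = 11.906.

(9.810, 11.906)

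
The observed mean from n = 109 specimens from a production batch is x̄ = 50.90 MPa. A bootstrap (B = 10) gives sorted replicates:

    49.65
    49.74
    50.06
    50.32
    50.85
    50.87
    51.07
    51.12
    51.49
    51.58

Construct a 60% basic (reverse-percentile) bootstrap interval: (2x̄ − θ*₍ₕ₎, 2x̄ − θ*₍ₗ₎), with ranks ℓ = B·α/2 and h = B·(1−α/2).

(50.68, 52.06)

Percentile endpoints at ranks 2 and 8: θ*₍2₎ = 49.74, θ*₍8₎ = 51.12.
Basic interval reflects these around x̄:
  lower = 2 × 50.90 − 51.12 = 50.68
  upper = 2 × 50.90 − 49.74 = 52.06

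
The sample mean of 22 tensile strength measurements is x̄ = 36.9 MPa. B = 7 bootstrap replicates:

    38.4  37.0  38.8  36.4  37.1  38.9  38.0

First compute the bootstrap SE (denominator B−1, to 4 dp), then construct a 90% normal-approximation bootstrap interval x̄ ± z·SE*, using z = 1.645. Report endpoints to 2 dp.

(35.30, 38.50)

Mean of replicates = 37.8000; sum of squared deviations = 5.7000; SE* = √(5.7000/6) = 0.9747
Margin = 1.645 × 0.9747 = 1.603
Interval: 36.9 ± 1.603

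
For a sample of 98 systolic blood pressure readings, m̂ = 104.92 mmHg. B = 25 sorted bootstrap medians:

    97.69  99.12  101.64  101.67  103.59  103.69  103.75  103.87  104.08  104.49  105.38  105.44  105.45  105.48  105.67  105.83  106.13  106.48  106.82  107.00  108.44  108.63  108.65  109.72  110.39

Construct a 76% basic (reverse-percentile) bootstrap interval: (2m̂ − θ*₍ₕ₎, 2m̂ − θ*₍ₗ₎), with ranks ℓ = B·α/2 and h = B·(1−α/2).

Percentile endpoints at ranks 3 and 22: θ*₍3₎ = 101.64, θ*₍22₎ = 108.63.
Basic interval reflects these around m̂:
  lower = 2 × 104.92 − 108.63 = 101.21
  upper = 2 × 104.92 − 101.64 = 108.20

(101.21, 108.20)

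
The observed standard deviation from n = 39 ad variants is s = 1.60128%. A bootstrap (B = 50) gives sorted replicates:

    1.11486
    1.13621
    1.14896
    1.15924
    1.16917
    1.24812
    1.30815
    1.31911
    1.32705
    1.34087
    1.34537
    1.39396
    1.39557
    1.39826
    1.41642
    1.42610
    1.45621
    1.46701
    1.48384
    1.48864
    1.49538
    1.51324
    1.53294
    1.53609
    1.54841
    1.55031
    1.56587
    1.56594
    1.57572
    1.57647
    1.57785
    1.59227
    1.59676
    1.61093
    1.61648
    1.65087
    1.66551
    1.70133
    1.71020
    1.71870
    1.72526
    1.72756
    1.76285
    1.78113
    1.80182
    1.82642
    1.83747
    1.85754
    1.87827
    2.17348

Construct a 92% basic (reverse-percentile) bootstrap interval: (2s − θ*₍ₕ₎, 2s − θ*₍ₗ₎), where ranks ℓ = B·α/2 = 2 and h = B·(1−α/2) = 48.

Percentile endpoints at ranks 2 and 48: θ*₍2₎ = 1.13621, θ*₍48₎ = 1.85754.
Basic interval reflects these around s:
  lower = 2 × 1.60128 − 1.85754 = 1.34502
  upper = 2 × 1.60128 − 1.13621 = 2.06635

(1.34502, 2.06635)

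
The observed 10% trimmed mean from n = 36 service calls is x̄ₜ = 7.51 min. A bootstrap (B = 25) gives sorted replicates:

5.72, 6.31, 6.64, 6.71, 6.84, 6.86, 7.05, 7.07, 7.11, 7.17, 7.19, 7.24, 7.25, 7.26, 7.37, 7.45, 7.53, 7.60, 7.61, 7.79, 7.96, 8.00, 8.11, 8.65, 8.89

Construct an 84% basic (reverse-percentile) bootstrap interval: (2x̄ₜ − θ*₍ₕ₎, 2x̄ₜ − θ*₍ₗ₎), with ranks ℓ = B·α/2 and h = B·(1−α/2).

Percentile endpoints at ranks 2 and 23: θ*₍2₎ = 6.31, θ*₍23₎ = 8.11.
Basic interval reflects these around x̄ₜ:
  lower = 2 × 7.51 − 8.11 = 6.91
  upper = 2 × 7.51 − 6.31 = 8.71

(6.91, 8.71)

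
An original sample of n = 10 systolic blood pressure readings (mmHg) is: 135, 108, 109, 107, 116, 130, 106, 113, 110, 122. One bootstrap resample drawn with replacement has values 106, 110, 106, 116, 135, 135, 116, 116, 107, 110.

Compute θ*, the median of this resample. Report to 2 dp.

θ* = 113.00

Sorted: 106, 106, 107, 110, 110, 116, 116, 116, 135, 135
Median = average of the two middle values = 113.00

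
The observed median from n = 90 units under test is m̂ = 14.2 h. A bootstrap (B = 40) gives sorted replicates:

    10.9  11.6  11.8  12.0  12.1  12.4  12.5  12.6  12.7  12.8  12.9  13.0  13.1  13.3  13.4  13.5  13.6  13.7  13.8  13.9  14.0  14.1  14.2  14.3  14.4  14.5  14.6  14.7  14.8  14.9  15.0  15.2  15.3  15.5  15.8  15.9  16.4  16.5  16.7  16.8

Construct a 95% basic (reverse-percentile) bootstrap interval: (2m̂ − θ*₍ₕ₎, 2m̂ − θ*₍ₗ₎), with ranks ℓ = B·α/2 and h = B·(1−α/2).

(11.7, 17.5)

Percentile endpoints at ranks 1 and 39: θ*₍1₎ = 10.9, θ*₍39₎ = 16.7.
Basic interval reflects these around m̂:
  lower = 2 × 14.2 − 16.7 = 11.7
  upper = 2 × 14.2 − 10.9 = 17.5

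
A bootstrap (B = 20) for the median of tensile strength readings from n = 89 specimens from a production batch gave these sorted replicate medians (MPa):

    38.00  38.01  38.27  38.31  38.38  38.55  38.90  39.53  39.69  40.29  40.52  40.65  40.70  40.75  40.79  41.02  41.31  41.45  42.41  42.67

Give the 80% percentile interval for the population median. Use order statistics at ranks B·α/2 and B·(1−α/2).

(38.01, 41.45)

α = 0.20; lower rank = 20 × 0.100 = 2; upper rank = 20 × 0.900 = 18.
The 2nd smallest replicate is 38.01; the 18th is 41.45.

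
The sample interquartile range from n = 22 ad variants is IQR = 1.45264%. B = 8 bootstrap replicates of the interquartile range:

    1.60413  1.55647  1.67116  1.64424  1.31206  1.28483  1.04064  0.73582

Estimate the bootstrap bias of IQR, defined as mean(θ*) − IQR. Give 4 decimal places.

mean(θ*) = (1.60413 + 1.55647 + 1.67116 + 1.64424 + 1.31206 + 1.28483 + 1.04064 + 0.73582) / 8 = 1.35617
bias = 1.35617 − 1.45264

bias = −0.0965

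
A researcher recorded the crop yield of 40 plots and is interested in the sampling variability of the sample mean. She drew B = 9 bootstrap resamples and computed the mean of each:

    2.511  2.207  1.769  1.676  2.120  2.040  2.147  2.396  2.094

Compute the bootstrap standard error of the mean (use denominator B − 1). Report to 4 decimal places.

Bootstrap SE is the standard deviation of the 9 replicate means.
Mean of replicates: (2.511 + 2.207 + 1.769 + 1.676 + 2.120 + 2.040 + 2.147 + 2.396 + 2.094) / 9 = 18.96000 / 9 = 2.10667
Sum of squared deviations: (+0.40433)² + (+0.10033)² + (−0.33767)² + (−0.43067)² + (+0.01333)² + (−0.06667)² + (+0.04033)² + (+0.28933)² + (−0.01267)² = 0.56317
Variance = 0.56317 / 8 = 0.07040
SE* = √0.07040

SE* = 0.2653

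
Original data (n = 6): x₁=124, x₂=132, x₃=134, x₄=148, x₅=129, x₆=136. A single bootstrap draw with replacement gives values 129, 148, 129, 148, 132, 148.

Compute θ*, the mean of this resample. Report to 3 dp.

θ* = 139.000

Mean = (129 + 148 + 129 + 148 + 132 + 148) / 6 = 834.0 / 6 = 139.000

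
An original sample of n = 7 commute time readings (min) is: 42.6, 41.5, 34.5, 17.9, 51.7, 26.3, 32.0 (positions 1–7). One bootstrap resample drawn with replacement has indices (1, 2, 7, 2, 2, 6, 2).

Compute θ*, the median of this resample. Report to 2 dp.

Resample values: 42.6, 41.5, 32.0, 41.5, 41.5, 26.3, 41.5.
Sorted: 26.3, 32.0, 41.5, 41.5, 41.5, 41.5, 42.6
Median = middle value = 41.50

θ* = 41.50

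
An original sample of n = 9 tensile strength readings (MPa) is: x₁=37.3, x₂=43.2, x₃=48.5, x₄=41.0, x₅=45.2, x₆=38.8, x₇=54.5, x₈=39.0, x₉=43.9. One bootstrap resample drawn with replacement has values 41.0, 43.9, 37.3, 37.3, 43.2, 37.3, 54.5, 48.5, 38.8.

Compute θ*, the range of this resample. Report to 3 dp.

θ* = 17.200

Range = 54.5 − 37.3 = 17.200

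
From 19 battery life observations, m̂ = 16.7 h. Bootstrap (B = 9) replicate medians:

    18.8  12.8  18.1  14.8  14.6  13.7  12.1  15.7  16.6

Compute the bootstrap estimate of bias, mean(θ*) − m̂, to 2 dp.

mean(θ*) = (18.8 + 12.8 + 18.1 + 14.8 + 14.6 + 13.7 + 12.1 + 15.7 + 16.6) / 9 = 15.244
bias = 15.244 − 16.7

bias = −1.46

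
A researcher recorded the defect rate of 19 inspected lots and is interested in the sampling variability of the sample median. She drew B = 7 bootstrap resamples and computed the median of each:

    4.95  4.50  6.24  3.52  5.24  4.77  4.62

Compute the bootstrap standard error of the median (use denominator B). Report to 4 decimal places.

SE* = 0.7600

Bootstrap SE is the standard deviation of the 7 replicate medians.
Mean of replicates: (4.95 + 4.50 + 6.24 + 3.52 + 5.24 + 4.77 + 4.62) / 7 = 33.84000 / 7 = 4.83429
Sum of squared deviations: (+0.11571)² + (−0.33429)² + (+1.40571)² + (−1.31429)² + (+0.40571)² + (−0.06429)² + (−0.21429)² = 4.04317
Variance = 4.04317 / 7 = 0.57760
SE* = √0.57760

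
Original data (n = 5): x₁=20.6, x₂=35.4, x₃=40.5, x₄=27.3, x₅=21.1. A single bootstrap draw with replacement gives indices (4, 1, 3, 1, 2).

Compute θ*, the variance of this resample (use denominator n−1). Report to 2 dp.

θ* = 79.29

Resample values: 27.3, 20.6, 40.5, 20.6, 35.4.
Mean = 28.8800; sum of squared deviations = 317.1480
s² = 317.1480 / 4 = 79.2870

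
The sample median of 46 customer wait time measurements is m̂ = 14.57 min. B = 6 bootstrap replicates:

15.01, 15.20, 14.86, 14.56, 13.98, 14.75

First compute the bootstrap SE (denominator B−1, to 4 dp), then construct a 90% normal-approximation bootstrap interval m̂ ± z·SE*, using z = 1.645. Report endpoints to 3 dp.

Mean of replicates = 14.7267; sum of squared deviations = 0.9079; SE* = √(0.9079/5) = 0.4261
Margin = 1.645 × 0.4261 = 0.7009
Interval: 14.57 ± 0.7009

(13.869, 15.271)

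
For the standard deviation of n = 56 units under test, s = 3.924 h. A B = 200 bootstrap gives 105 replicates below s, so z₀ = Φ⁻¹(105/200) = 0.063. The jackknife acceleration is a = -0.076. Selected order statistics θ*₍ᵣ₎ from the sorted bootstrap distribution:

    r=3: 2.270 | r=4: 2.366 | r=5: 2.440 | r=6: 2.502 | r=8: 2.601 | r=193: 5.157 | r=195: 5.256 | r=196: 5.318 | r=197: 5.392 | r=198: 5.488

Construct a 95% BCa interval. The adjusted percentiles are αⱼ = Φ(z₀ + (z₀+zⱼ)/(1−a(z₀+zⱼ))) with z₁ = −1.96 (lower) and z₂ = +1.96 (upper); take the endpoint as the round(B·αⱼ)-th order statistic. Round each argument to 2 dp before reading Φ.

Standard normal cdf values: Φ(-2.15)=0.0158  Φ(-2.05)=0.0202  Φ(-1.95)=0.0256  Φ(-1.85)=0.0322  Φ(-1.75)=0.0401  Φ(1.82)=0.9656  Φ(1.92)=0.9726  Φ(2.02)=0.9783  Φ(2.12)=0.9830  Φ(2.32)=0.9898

(2.270, 5.157)

Lower: z₀ + z₁ = 0.063 + (-1.960) = -1.897; 1 − a(z₀+z₁) = 1 − (-0.076)(-1.897) = 0.8558; argument = 0.063 + (-1.897)/0.8558 = -2.1536 → -2.15.
α₁ = Φ(-2.15) = 0.0158; rank = round(200 × 0.0158) = 3; θ*₍3₎ = 2.270.
Upper: z₀ + z₂ = 2.023; 1 − a(z₀+z₂) = 1.1537; argument = 1.8164 → 1.82; α₂ = 0.9656; rank = 193; θ*₍193₎ = 5.157.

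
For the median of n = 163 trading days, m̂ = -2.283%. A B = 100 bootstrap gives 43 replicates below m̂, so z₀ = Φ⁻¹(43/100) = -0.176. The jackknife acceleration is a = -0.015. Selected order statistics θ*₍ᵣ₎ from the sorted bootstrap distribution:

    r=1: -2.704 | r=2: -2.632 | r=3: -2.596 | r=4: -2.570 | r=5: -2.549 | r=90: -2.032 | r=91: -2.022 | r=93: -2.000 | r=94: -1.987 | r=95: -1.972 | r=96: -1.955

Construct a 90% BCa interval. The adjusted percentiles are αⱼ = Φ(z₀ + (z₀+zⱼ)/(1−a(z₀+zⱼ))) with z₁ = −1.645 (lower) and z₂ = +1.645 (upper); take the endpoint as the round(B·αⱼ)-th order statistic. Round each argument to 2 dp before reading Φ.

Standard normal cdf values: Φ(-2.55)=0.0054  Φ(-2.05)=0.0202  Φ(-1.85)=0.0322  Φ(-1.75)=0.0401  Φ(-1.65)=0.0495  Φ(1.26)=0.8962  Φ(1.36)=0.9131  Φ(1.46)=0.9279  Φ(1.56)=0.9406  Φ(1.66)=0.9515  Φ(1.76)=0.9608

Lower: z₀ + z₁ = -0.176 + (-1.645) = -1.821; 1 − a(z₀+z₁) = 1 − (-0.015)(-1.821) = 0.9727; argument = -0.176 + (-1.821)/0.9727 = -2.0481 → -2.05.
α₁ = Φ(-2.05) = 0.0202; rank = round(100 × 0.0202) = 2; θ*₍2₎ = -2.632.
Upper: z₀ + z₂ = 1.469; 1 − a(z₀+z₂) = 1.0220; argument = 1.2613 → 1.26; α₂ = 0.8962; rank = 90; θ*₍90₎ = -2.032.

(-2.632, -2.032)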